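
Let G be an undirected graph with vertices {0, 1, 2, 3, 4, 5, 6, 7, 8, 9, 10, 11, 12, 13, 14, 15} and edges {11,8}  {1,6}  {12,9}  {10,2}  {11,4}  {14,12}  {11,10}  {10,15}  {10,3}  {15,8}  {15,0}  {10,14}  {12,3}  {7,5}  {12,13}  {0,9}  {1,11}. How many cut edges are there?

The edges on the cycle 10-14-12-3-10 are not bridges since each lies on that cycle.
But removing 1—6 disconnects 1 from 6; removing 11—4 disconnects 11 from 4; removing 2—10 disconnects 2 from 10; removing 1—11 disconnects 1 from 11 — these are bridges.
In total 6 edges are bridges.

6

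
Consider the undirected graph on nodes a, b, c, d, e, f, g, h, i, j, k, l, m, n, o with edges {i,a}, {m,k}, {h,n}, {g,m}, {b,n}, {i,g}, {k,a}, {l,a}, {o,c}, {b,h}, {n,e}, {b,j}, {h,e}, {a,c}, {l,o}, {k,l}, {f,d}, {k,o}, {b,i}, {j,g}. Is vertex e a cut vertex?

No

Deleting e leaves 2 components (was 2), so e is not a cut vertex.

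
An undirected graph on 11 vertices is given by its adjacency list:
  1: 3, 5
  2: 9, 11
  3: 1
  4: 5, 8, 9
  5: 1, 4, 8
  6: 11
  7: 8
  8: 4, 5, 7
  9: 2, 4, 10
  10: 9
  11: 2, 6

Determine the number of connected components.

1

Starting from 1 we can reach 1, 2, 3, 4, 5, 6, 7, 8, 9, 10, 11. That is one component of size 11.
Total: 1 component.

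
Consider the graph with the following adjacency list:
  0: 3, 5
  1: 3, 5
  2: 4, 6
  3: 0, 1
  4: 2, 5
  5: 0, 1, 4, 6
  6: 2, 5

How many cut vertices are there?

1

Removing 5 increases the component count from 1 to 2, so 5 is a cut vertex.
By contrast removing 3 leaves 1 component; it is not a cut vertex. No other vertex is a cut vertex either.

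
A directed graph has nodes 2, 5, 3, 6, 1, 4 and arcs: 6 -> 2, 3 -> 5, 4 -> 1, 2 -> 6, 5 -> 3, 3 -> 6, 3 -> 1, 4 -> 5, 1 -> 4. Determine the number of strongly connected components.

{1, 3, 4, 5} are all mutually reachable — one SCC of size 4.
{2, 6} are all mutually reachable — one SCC of size 2.
That gives 2 strongly connected components.

2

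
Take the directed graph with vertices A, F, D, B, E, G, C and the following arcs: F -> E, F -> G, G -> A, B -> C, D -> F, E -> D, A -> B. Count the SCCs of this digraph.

5

{D, E, F} are all mutually reachable — one SCC of size 3.
{A} is an SCC by itself.
{B} is an SCC by itself.
{C} is an SCC by itself.
{G} is an SCC by itself.
That gives 5 strongly connected components.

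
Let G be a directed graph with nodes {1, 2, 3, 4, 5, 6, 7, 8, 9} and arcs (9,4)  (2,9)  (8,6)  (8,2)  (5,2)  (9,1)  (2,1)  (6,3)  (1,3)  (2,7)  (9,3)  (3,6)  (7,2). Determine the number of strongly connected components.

7

{3, 6} are all mutually reachable — one SCC of size 2.
{2, 7} are all mutually reachable — one SCC of size 2.
{9} is an SCC by itself.
{8} is an SCC by itself.
{1} is an SCC by itself.
(and 2 more singleton SCCs)
That gives 7 strongly connected components.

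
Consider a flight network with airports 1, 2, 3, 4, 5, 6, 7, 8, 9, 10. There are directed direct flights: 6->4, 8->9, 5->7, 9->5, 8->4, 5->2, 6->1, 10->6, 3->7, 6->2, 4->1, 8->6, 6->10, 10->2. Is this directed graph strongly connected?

There is no directed path from 10 to 3, so the graph is not strongly connected.

No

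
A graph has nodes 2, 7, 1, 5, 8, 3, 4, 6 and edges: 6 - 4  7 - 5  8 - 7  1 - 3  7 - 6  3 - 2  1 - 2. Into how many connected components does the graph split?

2

Starting from 1 we can reach 1, 2, 3. That is one component of size 3.
Starting from 4 we can reach 4, 5, 6, 7, 8. That is one component of size 5.
Total: 2 components.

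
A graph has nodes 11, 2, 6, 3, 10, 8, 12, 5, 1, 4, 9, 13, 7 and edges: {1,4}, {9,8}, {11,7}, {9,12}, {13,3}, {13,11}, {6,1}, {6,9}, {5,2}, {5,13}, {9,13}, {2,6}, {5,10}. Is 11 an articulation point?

Deleting 11 raises the number of components from 1 to 2, so 11 is a cut vertex.

Yes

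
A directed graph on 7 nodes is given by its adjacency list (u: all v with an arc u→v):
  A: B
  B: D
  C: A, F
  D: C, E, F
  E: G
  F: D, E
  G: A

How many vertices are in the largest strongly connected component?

7

{A, B, C, D, E, F, G} are all mutually reachable — one SCC of size 7.
The largest has 7 vertices.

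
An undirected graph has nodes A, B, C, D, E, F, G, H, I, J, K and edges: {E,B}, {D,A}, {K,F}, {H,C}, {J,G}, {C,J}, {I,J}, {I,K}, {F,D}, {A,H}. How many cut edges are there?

The edges on the cycle I-K-F-D-A-H-C-J-I are not bridges since each lies on that cycle.
But removing E - B disconnects E from B; removing G - J disconnects G from J — these are bridges.
That makes 2 bridges.

2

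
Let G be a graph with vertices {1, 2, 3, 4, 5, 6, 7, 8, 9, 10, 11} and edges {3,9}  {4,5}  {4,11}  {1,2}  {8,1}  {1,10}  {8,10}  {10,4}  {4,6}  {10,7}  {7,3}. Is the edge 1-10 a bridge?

After removing 1-10, the path 1-8-10 still connects them, so the edge is not a bridge.

No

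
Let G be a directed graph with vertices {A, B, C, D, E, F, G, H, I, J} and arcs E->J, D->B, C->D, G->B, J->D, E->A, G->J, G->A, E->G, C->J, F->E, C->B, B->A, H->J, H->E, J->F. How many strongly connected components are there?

{E, F, G, J} are all mutually reachable — one SCC of size 4.
{D} is an SCC by itself.
{H} is an SCC by itself.
{I} is an SCC by itself.
{B} is an SCC by itself.
(and 2 more singleton SCCs)
That gives 7 strongly connected components.

7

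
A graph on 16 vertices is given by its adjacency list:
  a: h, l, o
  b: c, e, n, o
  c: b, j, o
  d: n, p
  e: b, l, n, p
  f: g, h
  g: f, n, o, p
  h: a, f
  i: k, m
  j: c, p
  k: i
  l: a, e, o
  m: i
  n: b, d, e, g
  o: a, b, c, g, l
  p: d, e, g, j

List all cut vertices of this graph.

Removing i increases the component count from 2 to 3, so i is a cut vertex.
By contrast removing j leaves 2 components; it is not a cut vertex. No other vertex is a cut vertex either.

i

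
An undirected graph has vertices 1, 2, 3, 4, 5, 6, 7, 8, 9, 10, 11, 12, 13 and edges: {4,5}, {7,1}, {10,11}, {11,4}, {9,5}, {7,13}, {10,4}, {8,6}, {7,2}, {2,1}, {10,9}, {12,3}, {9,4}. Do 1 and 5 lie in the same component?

The component containing 1 is {1, 2, 7, 13}, and 5 is not in it.

No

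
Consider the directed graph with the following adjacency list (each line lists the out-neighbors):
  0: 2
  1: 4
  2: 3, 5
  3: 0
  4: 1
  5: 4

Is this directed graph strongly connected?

There is no directed path from 1 to 0, so the graph is not strongly connected.

No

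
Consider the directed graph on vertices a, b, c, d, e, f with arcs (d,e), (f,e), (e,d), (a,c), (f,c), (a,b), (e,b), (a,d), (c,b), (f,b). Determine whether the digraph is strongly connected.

There is no directed path from e to f, so the graph is not strongly connected.

No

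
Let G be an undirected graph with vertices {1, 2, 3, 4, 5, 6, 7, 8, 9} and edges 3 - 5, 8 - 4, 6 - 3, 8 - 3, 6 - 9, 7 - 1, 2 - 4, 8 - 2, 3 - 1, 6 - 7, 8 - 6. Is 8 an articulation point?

Deleting 8 raises the number of components from 1 to 2, so 8 is a cut vertex.

Yes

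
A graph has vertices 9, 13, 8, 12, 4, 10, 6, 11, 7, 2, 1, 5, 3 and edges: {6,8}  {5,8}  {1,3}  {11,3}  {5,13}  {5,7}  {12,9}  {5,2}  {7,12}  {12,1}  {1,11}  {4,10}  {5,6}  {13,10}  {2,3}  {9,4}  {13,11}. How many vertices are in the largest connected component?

Starting from 1 we can reach 1, 2, 3, 4, 5, 6, 7, 8, 9, 10, 11, 12, 13. That is one component of size 13.
The largest has 13 vertices.

13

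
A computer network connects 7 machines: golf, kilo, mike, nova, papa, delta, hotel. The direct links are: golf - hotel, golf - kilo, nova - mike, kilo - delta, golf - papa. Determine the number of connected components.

Starting from mike we can reach mike, nova. That is one component of size 2.
Starting from golf we can reach golf, kilo, papa, delta, hotel. That is one component of size 5.
Total: 2 components.

2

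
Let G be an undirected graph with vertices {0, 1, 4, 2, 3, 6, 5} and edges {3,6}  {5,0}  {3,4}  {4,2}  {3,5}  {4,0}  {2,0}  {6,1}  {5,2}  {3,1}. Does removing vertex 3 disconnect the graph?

Yes

Deleting 3 raises the number of components from 1 to 2, so 3 is a cut vertex.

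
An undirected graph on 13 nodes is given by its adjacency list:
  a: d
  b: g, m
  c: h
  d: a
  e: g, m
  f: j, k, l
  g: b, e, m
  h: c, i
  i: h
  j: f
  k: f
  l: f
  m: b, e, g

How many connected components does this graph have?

4

Starting from a we can reach a, d. That is one component of size 2.
Starting from c we can reach c, h, i. That is one component of size 3.
Starting from f we can reach f, j, k, l. That is one component of size 4.
Starting from b we can reach b, e, g, m. That is one component of size 4.
Total: 4 components.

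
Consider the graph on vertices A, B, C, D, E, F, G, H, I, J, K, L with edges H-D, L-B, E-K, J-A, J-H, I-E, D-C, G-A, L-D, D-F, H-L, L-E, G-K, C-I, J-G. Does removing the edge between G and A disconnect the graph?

No

After removing G-A, the path G-J-A still connects them, so the edge is not a bridge.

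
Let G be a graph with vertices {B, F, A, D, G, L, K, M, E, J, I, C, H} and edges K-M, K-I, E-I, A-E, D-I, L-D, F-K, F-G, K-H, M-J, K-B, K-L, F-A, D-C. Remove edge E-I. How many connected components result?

1

E and I are still connected via E-A-F-K-I, so the component count stays at 1.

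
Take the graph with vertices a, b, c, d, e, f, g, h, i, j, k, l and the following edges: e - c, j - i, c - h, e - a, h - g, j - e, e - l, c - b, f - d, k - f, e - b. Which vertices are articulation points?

c, e, f, h, j

Removing c increases the component count from 2 to 3, so c is a cut vertex.
Removing e increases the component count from 2 to 5, so e is a cut vertex.
Removing f increases the component count from 2 to 3, so f is a cut vertex.
Likewise h, j are cut vertices.
By contrast removing i leaves 2 components; it is not a cut vertex. No other vertex is a cut vertex either.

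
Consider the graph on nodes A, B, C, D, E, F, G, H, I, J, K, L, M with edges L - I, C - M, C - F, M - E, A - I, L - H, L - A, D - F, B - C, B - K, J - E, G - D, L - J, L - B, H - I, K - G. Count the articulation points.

1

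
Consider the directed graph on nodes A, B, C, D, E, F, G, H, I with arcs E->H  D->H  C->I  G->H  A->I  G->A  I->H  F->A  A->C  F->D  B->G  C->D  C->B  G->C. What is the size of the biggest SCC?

{A, B, C, G} are all mutually reachable — one SCC of size 4.
{H} is an SCC by itself.
{D} is an SCC by itself.
{I} is an SCC by itself.
{F} is an SCC by itself.
(and 1 more singleton SCC)
The largest has 4 vertices.

4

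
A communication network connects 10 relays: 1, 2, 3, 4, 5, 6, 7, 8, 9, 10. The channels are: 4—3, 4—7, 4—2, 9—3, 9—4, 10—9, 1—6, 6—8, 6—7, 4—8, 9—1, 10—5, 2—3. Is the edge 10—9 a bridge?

Yes

Removing 10—9 leaves no path between 10 and 9: the component count goes from 1 to 2. So it is a bridge.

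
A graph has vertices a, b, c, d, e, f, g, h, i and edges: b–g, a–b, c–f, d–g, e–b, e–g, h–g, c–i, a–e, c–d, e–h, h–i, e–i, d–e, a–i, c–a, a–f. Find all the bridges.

The edges on the cycle c-d-g-e-a-c are not bridges since each lies on that cycle.
Every edge lies on some cycle, so there are no bridges.

none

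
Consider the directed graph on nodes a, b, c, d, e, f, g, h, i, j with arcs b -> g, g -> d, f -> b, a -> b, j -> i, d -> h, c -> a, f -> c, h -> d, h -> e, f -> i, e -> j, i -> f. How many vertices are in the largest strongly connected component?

10

{a, b, c, d, e, f, g, h, i, j} are all mutually reachable — one SCC of size 10.
The largest has 10 vertices.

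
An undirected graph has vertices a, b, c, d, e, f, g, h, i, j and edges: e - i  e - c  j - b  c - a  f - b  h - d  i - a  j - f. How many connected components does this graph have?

g is isolated — a component by itself.
Starting from d we can reach d, h. That is one component of size 2.
Starting from b we can reach b, f, j. That is one component of size 3.
Starting from a we can reach a, c, e, i. That is one component of size 4.
Total: 4 components.

4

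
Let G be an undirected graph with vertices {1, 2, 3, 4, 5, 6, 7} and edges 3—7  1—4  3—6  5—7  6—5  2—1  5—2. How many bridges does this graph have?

3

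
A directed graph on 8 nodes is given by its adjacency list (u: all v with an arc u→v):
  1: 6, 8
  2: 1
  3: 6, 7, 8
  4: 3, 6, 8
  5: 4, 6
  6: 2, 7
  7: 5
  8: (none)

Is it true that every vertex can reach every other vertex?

No

There is no directed path from 8 to 5, so the graph is not strongly connected.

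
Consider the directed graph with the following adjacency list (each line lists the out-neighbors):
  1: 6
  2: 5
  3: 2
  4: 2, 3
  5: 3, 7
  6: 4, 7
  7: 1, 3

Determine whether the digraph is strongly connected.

Yes

From 6 we can reach every vertex (1, 2, 3, 4, 5, 6, 7), and every vertex can reach 6 (1, 2, 3, 4, 5, 6, 7). So the whole graph is one strongly connected component.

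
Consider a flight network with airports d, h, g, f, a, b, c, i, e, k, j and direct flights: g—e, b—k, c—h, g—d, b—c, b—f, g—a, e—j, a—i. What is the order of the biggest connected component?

Starting from b we can reach b, c, f, h, k. That is one component of size 5.
Starting from a we can reach a, d, e, g, i, j. That is one component of size 6.
The largest has 6 vertices.

6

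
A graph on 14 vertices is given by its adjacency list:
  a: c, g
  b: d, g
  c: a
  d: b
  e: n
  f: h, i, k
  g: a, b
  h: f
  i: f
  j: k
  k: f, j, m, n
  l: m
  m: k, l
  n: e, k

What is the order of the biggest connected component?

Starting from a we can reach a, b, c, d, g. That is one component of size 5.
Starting from e we can reach e, f, h, i, j, k, l, m, n. That is one component of size 9.
The largest has 9 vertices.

9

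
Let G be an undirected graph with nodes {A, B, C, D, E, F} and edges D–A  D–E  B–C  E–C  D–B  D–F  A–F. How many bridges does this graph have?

0

The edges on the cycle D-A-F-D are not bridges since each lies on that cycle.
Every edge lies on some cycle, so there are no bridges.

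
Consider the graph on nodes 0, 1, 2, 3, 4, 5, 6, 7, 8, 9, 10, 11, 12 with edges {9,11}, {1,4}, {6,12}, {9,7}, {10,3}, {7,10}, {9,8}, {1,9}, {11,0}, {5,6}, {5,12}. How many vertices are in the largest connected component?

9

2 is isolated — a component by itself.
Starting from 5 we can reach 5, 6, 12. That is one component of size 3.
Starting from 0 we can reach 0, 1, 3, 4, 7, 8, 9, 10, 11. That is one component of size 9.
The largest has 9 vertices.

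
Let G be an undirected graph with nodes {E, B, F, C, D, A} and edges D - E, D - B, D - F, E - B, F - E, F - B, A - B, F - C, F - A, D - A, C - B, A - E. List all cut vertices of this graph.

none

Removing F, for instance, still leaves 1 component. No single vertex removal increases the component count — the graph has no articulation points.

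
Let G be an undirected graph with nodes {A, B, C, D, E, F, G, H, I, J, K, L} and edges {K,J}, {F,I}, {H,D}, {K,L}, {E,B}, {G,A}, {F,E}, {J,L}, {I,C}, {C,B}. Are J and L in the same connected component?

From J we can reach J, K, L, which includes L.

Yes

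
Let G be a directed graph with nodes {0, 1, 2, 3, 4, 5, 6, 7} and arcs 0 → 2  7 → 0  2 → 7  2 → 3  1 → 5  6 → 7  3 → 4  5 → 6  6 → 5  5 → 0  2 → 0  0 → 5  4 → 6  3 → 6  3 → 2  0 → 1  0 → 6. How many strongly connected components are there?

1

{0, 1, 2, 3, 4, 5, 6, 7} are all mutually reachable — one SCC of size 8.
That gives 1 strongly connected component.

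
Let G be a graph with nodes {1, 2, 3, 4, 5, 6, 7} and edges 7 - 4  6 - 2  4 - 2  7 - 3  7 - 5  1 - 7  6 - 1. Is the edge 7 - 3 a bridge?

Yes

Removing 7 - 3 leaves no path between 7 and 3: the component count goes from 1 to 2. So it is a bridge.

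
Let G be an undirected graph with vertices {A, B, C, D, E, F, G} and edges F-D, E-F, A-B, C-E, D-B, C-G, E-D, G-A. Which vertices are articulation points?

Removing D, for instance, still leaves 1 component. No single vertex removal increases the component count — the graph has no articulation points.

none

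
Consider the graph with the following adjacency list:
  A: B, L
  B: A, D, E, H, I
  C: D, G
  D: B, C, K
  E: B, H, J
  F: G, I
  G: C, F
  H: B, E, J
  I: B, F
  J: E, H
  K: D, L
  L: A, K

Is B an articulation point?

Deleting B raises the number of components from 1 to 2, so B is a cut vertex.

Yes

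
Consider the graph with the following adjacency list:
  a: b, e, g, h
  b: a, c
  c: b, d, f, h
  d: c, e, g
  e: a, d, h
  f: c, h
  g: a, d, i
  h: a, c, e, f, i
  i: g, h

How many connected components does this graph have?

1

Starting from a we can reach a, b, c, d, e, f, g, h, i. That is one component of size 9.
Total: 1 component.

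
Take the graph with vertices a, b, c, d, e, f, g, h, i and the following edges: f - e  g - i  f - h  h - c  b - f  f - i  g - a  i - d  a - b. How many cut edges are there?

The edges on the cycle g-a-b-f-i-g are not bridges since each lies on that cycle.
But removing d - i disconnects d from i; removing f - e disconnects f from e; removing f - h disconnects f from h; removing h - c disconnects h from c — these are bridges.
That makes 4 bridges.

4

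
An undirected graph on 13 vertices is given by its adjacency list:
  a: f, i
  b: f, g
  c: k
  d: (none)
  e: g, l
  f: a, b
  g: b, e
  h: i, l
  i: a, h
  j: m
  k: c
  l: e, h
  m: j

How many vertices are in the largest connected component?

8

d is isolated — a component by itself.
Starting from j we can reach j, m. That is one component of size 2.
Starting from c we can reach c, k. That is one component of size 2.
Starting from a we can reach a, b, e, f, g, h, i, l. That is one component of size 8.
The largest has 8 vertices.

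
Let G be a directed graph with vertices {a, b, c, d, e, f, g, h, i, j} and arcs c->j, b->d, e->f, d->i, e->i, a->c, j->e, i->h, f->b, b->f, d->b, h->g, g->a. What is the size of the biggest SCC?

{a, b, c, d, e, f, g, h, i, j} are all mutually reachable — one SCC of size 10.
The largest has 10 vertices.

10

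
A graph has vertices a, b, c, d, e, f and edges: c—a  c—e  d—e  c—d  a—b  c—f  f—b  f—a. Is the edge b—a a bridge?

No

After removing b—a, the path b-f-a still connects them, so the edge is not a bridge.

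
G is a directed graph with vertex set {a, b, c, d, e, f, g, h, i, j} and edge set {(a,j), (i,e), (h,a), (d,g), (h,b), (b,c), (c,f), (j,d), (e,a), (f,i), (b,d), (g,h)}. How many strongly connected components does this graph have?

1

{a, b, c, d, e, f, g, h, i, j} are all mutually reachable — one SCC of size 10.
That gives 1 strongly connected component.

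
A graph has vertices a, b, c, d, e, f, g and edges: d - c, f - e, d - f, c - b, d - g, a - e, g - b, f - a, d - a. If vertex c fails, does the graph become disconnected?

Deleting c leaves 1 component (was 1) (its neighbors b, d remain connected to each other), so c is not a cut vertex.

No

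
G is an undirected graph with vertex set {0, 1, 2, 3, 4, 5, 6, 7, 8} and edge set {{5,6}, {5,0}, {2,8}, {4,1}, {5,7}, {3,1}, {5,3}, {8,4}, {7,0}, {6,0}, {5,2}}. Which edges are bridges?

The edges on the cycle 5-2-8-4-1-3-5 are not bridges since each lies on that cycle.
Every edge lies on some cycle, so there are no bridges.

none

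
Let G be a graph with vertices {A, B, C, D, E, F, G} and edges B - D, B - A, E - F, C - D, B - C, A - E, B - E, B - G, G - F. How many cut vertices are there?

1

Removing B increases the component count from 1 to 2, so B is a cut vertex.
By contrast removing F leaves 1 component; it is not a cut vertex. No other vertex is a cut vertex either.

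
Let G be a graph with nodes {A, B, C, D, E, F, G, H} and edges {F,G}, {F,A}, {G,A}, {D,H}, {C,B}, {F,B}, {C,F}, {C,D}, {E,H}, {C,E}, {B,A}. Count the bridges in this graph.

The edges on the cycle F-G-A-F are not bridges since each lies on that cycle.
Every edge lies on some cycle, so there are no bridges.

0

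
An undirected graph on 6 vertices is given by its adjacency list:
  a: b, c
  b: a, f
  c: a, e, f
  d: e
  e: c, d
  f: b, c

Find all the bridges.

The edges on the cycle a-c-f-b-a are not bridges since each lies on that cycle.
But removing e-d disconnects e from d; removing c-e disconnects c from e — these are bridges.

c-e, d-e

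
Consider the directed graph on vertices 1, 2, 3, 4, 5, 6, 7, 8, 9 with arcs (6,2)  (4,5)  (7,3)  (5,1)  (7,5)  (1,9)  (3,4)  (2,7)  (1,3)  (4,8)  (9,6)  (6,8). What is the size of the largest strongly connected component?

8

{1, 2, 3, 4, 5, 6, 7, 9} are all mutually reachable — one SCC of size 8.
{8} is an SCC by itself.
The largest has 8 vertices.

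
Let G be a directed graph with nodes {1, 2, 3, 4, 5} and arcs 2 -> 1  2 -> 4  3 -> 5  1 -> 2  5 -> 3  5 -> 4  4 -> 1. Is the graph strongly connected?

No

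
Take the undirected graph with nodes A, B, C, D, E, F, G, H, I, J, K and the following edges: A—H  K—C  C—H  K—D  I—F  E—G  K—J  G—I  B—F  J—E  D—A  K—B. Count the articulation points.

1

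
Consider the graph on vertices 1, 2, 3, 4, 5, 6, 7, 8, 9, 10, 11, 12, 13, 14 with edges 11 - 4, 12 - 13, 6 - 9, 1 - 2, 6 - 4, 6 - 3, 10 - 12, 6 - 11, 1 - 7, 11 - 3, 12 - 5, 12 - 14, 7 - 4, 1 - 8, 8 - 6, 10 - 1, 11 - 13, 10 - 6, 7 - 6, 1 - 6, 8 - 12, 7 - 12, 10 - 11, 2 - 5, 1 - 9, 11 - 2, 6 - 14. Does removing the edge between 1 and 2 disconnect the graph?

After removing 1 - 2, the path 1-10-11-2 still connects them, so the edge is not a bridge.

No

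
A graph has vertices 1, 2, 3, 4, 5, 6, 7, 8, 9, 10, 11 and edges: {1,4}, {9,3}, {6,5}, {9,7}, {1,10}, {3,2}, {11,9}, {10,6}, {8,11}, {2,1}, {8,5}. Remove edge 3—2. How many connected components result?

1

3 and 2 are still connected via 3-9-11-8-5-6-10-1-2, so the component count stays at 1.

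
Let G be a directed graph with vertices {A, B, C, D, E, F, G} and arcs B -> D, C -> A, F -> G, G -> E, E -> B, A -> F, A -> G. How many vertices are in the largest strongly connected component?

{C} is an SCC by itself.
{F} is an SCC by itself.
{D} is an SCC by itself.
{G} is an SCC by itself.
{B} is an SCC by itself.
(and 2 more singleton SCCs)
The largest has 1 vertex.

1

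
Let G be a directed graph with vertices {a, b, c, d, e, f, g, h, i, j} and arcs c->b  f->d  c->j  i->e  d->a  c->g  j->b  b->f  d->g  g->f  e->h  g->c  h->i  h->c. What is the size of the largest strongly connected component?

6

{b, c, d, f, g, j} are all mutually reachable — one SCC of size 6.
{e, h, i} are all mutually reachable — one SCC of size 3.
{a} is an SCC by itself.
The largest has 6 vertices.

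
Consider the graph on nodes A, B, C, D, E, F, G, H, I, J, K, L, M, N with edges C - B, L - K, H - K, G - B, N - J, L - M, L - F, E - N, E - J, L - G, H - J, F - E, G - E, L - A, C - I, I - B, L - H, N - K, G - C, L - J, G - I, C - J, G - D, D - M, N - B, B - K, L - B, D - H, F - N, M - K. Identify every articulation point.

Removing L increases the component count from 1 to 2, so L is a cut vertex.
By contrast removing K leaves 1 component; it is not a cut vertex. No other vertex is a cut vertex either.

L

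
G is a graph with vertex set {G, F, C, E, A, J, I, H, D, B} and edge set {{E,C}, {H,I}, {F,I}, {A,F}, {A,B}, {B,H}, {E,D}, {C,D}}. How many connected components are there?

G is isolated — a component by itself.
J is isolated — a component by itself.
Starting from C we can reach C, D, E. That is one component of size 3.
Starting from A we can reach A, B, F, H, I. That is one component of size 5.
Total: 4 components.

4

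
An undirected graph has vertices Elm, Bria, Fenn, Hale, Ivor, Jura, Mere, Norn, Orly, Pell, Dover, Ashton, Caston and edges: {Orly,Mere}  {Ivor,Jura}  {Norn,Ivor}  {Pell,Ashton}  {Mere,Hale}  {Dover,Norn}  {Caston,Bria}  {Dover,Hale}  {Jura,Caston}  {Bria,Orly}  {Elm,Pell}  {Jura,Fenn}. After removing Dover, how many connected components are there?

2

With Dover gone, the remaining components are: {Elm, Pell, Ashton}; {Bria, Fenn, Hale, Ivor, Jura, Mere, Norn, Orly, Caston}.
That is 2 components.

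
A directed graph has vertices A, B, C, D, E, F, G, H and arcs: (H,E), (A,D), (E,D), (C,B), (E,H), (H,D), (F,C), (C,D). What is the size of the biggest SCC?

2

{E, H} are all mutually reachable — one SCC of size 2.
{C} is an SCC by itself.
{B} is an SCC by itself.
{A} is an SCC by itself.
{F} is an SCC by itself.
(and 2 more singleton SCCs)
The largest has 2 vertices.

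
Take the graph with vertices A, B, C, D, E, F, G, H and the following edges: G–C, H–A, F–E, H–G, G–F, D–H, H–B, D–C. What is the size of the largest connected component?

8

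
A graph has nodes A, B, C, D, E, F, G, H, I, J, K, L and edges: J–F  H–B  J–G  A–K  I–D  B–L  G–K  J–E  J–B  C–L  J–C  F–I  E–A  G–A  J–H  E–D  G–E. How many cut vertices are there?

Removing J increases the component count from 1 to 2, so J is a cut vertex.
By contrast removing G leaves 1 component; it is not a cut vertex. No other vertex is a cut vertex either.

1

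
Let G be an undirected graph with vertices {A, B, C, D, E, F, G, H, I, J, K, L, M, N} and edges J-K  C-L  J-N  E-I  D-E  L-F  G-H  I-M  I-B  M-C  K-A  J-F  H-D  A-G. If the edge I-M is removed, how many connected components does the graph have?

1

I and M are still connected via I-E-D-H-G-A-K-J-F-L-C-M, so the component count stays at 1.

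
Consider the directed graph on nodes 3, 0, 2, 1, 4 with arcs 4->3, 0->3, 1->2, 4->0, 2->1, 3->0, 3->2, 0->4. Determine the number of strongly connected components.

{0, 3, 4} are all mutually reachable — one SCC of size 3.
{1, 2} are all mutually reachable — one SCC of size 2.
That gives 2 strongly connected components.

2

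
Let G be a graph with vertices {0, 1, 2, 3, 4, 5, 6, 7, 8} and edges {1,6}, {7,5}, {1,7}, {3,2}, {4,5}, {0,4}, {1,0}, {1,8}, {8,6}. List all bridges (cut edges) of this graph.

The edges on the cycle 1-8-6-1 are not bridges since each lies on that cycle.
But removing 2 - 3 disconnects 2 from 3 — this is a bridge.

2-3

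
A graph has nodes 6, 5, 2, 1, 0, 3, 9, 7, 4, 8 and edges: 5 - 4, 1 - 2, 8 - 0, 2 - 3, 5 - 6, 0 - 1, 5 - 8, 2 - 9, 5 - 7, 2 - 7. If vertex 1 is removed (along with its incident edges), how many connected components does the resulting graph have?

1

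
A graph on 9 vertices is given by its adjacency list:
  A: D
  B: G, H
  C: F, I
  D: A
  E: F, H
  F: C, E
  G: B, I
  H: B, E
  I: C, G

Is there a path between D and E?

No

The component containing D is {A, D}, and E is not in it.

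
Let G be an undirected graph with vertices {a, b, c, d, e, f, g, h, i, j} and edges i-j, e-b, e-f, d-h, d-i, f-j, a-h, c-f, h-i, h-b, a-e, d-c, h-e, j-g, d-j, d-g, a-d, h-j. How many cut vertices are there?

0

Removing g, for instance, still leaves 1 component. No single vertex removal increases the component count — the graph has no articulation points.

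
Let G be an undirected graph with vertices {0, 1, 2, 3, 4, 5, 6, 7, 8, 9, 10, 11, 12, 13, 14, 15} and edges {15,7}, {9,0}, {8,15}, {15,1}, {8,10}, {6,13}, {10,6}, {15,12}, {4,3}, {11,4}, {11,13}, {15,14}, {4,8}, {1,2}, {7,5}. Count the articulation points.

Removing 1 increases the component count from 2 to 3, so 1 is a cut vertex.
Removing 4 increases the component count from 2 to 3, so 4 is a cut vertex.
Removing 7 increases the component count from 2 to 3, so 7 is a cut vertex.
Likewise 8, 15 are cut vertices.
By contrast removing 9 leaves 2 components; it is not a cut vertex. No other vertex is a cut vertex either.

5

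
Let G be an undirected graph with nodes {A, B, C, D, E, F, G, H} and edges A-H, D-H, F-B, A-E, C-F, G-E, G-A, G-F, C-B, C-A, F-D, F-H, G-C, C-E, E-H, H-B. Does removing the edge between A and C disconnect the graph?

No

After removing A-C, the path A-G-C still connects them, so the edge is not a bridge.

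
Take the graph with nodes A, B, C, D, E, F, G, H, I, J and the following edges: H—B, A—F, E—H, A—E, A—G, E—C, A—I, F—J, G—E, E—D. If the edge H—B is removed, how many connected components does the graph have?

Before removal there is 1 component.
H—B is a bridge — removing it separates H's side from B's side.
After removal: 2 components.

2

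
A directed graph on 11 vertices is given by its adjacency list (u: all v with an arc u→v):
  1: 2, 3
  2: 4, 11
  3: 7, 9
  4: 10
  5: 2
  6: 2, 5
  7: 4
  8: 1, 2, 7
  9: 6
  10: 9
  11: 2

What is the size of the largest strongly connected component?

7

{2, 4, 5, 6, 9, 10, 11} are all mutually reachable — one SCC of size 7.
{3} is an SCC by itself.
{1} is an SCC by itself.
{7} is an SCC by itself.
{8} is an SCC by itself.
The largest has 7 vertices.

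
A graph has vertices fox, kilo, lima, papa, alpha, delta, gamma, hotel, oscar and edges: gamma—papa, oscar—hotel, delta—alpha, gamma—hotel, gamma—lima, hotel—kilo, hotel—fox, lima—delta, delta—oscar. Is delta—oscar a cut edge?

After removing delta—oscar, the path delta-lima-gamma-hotel-oscar still connects them, so the edge is not a bridge.

No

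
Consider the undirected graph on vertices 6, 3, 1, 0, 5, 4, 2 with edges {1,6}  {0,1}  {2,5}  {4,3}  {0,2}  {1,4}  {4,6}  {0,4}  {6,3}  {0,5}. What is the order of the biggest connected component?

7

Starting from 0 we can reach 0, 1, 2, 3, 4, 5, 6. That is one component of size 7.
The largest has 7 vertices.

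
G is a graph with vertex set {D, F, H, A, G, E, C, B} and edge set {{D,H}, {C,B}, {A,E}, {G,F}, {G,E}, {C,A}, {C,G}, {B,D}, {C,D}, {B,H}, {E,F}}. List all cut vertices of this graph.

Removing C increases the component count from 1 to 2, so C is a cut vertex.
By contrast removing G leaves 1 component; it is not a cut vertex. No other vertex is a cut vertex either.

C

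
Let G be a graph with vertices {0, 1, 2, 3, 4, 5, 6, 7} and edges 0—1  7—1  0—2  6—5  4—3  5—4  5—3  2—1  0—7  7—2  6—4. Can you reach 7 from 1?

Yes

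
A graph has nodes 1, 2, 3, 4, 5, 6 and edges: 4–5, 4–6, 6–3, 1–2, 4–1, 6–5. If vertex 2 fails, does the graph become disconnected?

Deleting 2 leaves 1 component (was 1), so 2 is not a cut vertex.

No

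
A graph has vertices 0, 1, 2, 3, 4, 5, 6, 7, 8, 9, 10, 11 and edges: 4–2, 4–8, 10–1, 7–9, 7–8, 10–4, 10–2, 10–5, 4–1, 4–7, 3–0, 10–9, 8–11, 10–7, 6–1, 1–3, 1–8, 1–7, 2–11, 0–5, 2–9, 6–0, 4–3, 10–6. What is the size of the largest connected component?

Starting from 0 we can reach 0, 1, 2, 3, 4, 5, 6, 7, 8, 9, 10, 11. That is one component of size 12.
The largest has 12 vertices.

12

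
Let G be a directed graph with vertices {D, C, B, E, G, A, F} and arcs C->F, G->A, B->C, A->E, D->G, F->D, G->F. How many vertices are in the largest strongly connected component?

3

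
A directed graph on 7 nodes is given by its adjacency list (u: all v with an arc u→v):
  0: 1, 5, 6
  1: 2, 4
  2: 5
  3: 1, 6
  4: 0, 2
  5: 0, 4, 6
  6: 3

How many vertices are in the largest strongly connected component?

7

{0, 1, 2, 3, 4, 5, 6} are all mutually reachable — one SCC of size 7.
The largest has 7 vertices.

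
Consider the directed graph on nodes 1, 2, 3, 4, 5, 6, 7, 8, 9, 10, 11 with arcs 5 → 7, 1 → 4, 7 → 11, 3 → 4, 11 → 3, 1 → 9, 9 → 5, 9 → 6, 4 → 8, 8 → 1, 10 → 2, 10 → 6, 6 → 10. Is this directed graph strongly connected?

There is no directed path from 10 to 1, so the graph is not strongly connected.

No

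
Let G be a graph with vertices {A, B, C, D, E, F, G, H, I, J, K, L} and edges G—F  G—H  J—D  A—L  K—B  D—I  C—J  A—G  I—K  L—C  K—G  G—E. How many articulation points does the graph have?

2

Removing G increases the component count from 1 to 4, so G is a cut vertex.
Removing K increases the component count from 1 to 2, so K is a cut vertex.
By contrast removing B leaves 1 component; it is not a cut vertex. No other vertex is a cut vertex either.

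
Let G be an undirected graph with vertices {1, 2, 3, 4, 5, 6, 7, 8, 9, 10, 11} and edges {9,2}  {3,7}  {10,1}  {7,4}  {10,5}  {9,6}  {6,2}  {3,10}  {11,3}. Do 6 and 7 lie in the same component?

The component containing 6 is {2, 6, 9}, and 7 is not in it.

No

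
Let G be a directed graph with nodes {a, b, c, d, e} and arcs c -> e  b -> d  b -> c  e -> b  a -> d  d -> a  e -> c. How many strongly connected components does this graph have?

2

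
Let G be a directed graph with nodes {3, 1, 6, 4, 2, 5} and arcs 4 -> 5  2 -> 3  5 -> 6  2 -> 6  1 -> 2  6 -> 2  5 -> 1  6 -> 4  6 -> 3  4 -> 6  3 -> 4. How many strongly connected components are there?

1

{1, 2, 3, 4, 5, 6} are all mutually reachable — one SCC of size 6.
That gives 1 strongly connected component.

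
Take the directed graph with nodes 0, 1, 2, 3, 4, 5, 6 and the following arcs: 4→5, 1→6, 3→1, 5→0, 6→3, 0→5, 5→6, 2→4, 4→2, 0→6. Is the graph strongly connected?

No

There is no directed path from 1 to 4, so the graph is not strongly connected.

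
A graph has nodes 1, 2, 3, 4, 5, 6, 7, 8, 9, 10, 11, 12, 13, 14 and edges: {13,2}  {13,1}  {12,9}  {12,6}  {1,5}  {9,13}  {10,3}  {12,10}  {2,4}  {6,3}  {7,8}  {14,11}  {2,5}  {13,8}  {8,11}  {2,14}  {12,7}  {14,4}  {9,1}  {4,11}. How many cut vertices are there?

Removing 12 increases the component count from 1 to 2, so 12 is a cut vertex.
By contrast removing 7 leaves 1 component; it is not a cut vertex. No other vertex is a cut vertex either.

1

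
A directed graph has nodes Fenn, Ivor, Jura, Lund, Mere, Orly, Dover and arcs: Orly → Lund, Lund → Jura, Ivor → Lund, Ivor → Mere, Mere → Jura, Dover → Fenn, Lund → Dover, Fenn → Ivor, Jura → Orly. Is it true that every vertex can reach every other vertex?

Yes

From Mere we can reach every vertex (Fenn, Ivor, Jura, Lund, Mere, Orly, Dover), and every vertex can reach Mere (Fenn, Ivor, Jura, Lund, Mere, Orly, Dover). So the whole graph is one strongly connected component.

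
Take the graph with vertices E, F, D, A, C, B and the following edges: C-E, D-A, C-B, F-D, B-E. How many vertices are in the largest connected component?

3

Starting from A we can reach A, D, F. That is one component of size 3.
Starting from B we can reach B, C, E. That is one component of size 3.
The largest has 3 vertices.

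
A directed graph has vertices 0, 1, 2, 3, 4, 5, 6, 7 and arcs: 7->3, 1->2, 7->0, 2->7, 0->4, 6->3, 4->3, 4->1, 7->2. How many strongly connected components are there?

{0, 1, 2, 4, 7} are all mutually reachable — one SCC of size 5.
{3} is an SCC by itself.
{6} is an SCC by itself.
{5} is an SCC by itself.
That gives 4 strongly connected components.

4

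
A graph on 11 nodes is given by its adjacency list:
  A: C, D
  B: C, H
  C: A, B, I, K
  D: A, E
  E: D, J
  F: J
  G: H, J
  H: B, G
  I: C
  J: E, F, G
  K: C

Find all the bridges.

C-I, C-K, F-J

The edges on the cycle G-H-B-C-A-D-E-J-G are not bridges since each lies on that cycle.
But removing I-C disconnects I from C; removing K-C disconnects K from C; removing F-J disconnects F from J — these are bridges.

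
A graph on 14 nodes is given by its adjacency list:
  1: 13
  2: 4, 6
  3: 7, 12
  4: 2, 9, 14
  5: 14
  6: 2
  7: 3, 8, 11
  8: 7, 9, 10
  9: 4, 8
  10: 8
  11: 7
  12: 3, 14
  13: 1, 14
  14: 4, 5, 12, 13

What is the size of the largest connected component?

Starting from 1 we can reach 1, 2, 3, 4, 5, 6, 7, 8, 9, 10, 11, 12, 13, 14. That is one component of size 14.
The largest has 14 vertices.

14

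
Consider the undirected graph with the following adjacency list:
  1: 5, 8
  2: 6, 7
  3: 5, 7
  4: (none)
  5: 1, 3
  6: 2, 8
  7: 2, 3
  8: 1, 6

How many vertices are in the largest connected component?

4 is isolated — a component by itself.
Starting from 1 we can reach 1, 2, 3, 5, 6, 7, 8. That is one component of size 7.
The largest has 7 vertices.

7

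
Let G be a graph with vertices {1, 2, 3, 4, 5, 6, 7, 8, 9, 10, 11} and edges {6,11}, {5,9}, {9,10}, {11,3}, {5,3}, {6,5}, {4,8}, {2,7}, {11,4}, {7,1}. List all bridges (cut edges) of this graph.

1-7, 10-9, 11-4, 2-7, 4-8, 5-9

The edges on the cycle 6-5-3-11-6 are not bridges since each lies on that cycle.
But removing 7–1 disconnects 7 from 1; removing 9–5 disconnects 9 from 5; removing 11–4 disconnects 11 from 4; removing 2–7 disconnects 2 from 7 — these are bridges.
In total 6 edges are bridges.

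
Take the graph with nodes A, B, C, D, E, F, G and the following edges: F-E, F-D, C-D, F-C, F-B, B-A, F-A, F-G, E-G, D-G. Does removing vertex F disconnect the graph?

Deleting F raises the number of components from 1 to 2, so F is a cut vertex.

Yes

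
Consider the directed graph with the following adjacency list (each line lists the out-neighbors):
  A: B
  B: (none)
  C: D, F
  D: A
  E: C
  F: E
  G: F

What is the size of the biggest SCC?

3

{C, E, F} are all mutually reachable — one SCC of size 3.
{A} is an SCC by itself.
{D} is an SCC by itself.
{B} is an SCC by itself.
{G} is an SCC by itself.
The largest has 3 vertices.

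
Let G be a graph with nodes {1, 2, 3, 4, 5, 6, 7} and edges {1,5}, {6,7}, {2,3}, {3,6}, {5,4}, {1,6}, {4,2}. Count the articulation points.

Removing 6 increases the component count from 1 to 2, so 6 is a cut vertex.
By contrast removing 3 leaves 1 component; it is not a cut vertex. No other vertex is a cut vertex either.

1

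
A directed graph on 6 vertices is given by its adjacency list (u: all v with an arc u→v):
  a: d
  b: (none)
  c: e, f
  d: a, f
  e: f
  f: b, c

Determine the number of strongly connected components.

3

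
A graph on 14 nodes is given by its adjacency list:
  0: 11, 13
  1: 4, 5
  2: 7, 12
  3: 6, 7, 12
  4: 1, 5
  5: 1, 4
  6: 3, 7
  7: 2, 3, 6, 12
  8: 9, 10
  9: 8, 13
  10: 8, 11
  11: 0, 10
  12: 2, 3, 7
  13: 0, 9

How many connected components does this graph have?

3

Starting from 1 we can reach 1, 4, 5. That is one component of size 3.
Starting from 2 we can reach 2, 3, 6, 7, 12. That is one component of size 5.
Starting from 0 we can reach 0, 8, 9, 10, 11, 13. That is one component of size 6.
Total: 3 components.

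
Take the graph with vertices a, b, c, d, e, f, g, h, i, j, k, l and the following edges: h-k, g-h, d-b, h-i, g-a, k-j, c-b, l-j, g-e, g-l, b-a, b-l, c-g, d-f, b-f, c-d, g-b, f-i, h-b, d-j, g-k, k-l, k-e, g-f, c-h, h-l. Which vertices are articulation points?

Removing d, for instance, still leaves 1 component. No single vertex removal increases the component count — the graph has no articulation points.

none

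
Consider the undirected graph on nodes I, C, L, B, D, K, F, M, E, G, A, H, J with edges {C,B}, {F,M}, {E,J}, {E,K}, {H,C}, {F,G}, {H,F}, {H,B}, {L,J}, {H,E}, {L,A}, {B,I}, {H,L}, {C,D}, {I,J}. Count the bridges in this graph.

6

The edges on the cycle H-C-B-H are not bridges since each lies on that cycle.
But removing F—M disconnects F from M; removing L—A disconnects L from A; removing K—E disconnects K from E; removing D—C disconnects D from C — these are bridges.
In total 6 edges are bridges.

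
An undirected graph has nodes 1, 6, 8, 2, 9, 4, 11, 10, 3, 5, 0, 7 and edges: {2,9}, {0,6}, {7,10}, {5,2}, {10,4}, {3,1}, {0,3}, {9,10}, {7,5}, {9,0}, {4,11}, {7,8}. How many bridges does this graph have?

7

The edges on the cycle 7-5-2-9-10-7 are not bridges since each lies on that cycle.
But removing 11—4 disconnects 11 from 4; removing 10—4 disconnects 10 from 4; removing 3—1 disconnects 3 from 1; removing 6—0 disconnects 6 from 0 — these are bridges.
In total 7 edges are bridges.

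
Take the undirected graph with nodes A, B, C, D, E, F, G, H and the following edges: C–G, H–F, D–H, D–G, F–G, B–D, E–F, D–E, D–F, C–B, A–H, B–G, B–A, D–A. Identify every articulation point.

Removing D, for instance, still leaves 1 component. No single vertex removal increases the component count — the graph has no articulation points.

none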